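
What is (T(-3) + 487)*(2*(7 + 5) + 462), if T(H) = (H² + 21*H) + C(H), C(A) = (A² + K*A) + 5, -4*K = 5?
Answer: 438129/2 ≈ 2.1906e+5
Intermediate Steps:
K = -5/4 (K = -¼*5 = -5/4 ≈ -1.2500)
C(A) = 5 + A² - 5*A/4 (C(A) = (A² - 5*A/4) + 5 = 5 + A² - 5*A/4)
T(H) = 5 + 2*H² + 79*H/4 (T(H) = (H² + 21*H) + (5 + H² - 5*H/4) = 5 + 2*H² + 79*H/4)
(T(-3) + 487)*(2*(7 + 5) + 462) = ((5 + 2*(-3)² + (79/4)*(-3)) + 487)*(2*(7 + 5) + 462) = ((5 + 2*9 - 237/4) + 487)*(2*12 + 462) = ((5 + 18 - 237/4) + 487)*(24 + 462) = (-145/4 + 487)*486 = (1803/4)*486 = 438129/2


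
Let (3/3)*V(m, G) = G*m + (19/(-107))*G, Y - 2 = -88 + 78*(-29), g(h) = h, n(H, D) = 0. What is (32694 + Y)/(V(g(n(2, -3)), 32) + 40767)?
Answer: 3247022/4361461 ≈ 0.74448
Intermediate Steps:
Y = -2348 (Y = 2 + (-88 + 78*(-29)) = 2 + (-88 - 2262) = 2 - 2350 = -2348)
V(m, G) = -19*G/107 + G*m (V(m, G) = G*m + (19/(-107))*G = G*m + (19*(-1/107))*G = G*m - 19*G/107 = -19*G/107 + G*m)
(32694 + Y)/(V(g(n(2, -3)), 32) + 40767) = (32694 - 2348)/((1/107)*32*(-19 + 107*0) + 40767) = 30346/((1/107)*32*(-19 + 0) + 40767) = 30346/((1/107)*32*(-19) + 40767) = 30346/(-608/107 + 40767) = 30346/(4361461/107) = 30346*(107/4361461) = 3247022/4361461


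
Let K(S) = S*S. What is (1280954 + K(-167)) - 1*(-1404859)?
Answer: 2713702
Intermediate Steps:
K(S) = S²
(1280954 + K(-167)) - 1*(-1404859) = (1280954 + (-167)²) - 1*(-1404859) = (1280954 + 27889) + 1404859 = 1308843 + 1404859 = 2713702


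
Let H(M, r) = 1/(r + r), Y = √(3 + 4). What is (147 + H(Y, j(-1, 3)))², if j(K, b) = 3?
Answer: 779689/36 ≈ 21658.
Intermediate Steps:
Y = √7 ≈ 2.6458
H(M, r) = 1/(2*r)
(147 + H(Y, j(-1, 3)))² = (147 + (½)/3)² = (147 + (½)*(⅓))² = (147 + ⅙)² = (883/6)² = 779689/36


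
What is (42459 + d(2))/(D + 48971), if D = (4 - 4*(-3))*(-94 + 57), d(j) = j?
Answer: 42461/48379 ≈ 0.87767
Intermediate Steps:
D = -592 (D = (4 + 12)*(-37) = 16*(-37) = -592)
(42459 + d(2))/(D + 48971) = (42459 + 2)/(-592 + 48971) = 42461/48379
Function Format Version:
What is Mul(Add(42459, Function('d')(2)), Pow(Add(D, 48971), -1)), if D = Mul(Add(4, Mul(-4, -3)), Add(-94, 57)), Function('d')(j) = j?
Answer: Rational(42461, 48379) ≈ 0.87767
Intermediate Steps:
D = -592 (D = Mul(Add(4, 12), -37) = Mul(16, -37) = -592)
Mul(Add(42459, Function('d')(2)), Pow(Add(D, 48971), -1)) = Mul(Add(42459, 2), Pow(Add(-592, 48971), -1)) = Mul(42461, Pow(48379, -1)) = Mul(42461, Rational(1, 48379)) = Rational(42461, 48379)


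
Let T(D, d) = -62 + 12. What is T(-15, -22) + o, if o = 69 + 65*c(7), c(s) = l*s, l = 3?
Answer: 1384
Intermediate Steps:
c(s) = 3*s
T(D, d) = -50
o = 1434 (o = 69 + 65*(3*7) = 69 + 65*21 = 69 + 1365 = 1434)
T(-15, -22) + o = -50 + 1434 = 1384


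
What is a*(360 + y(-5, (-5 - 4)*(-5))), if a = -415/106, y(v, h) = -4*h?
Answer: -37350/53 ≈ -704.72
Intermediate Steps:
a = -415/106 (a = -415*1/106 = -415/106 ≈ -3.9151)
a*(360 + y(-5, (-5 - 4)*(-5))) = -415*(360 - 4*(-5 - 4)*(-5))/106 = -415*(360 - (-36)*(-5))/106 = -415*(360 - 4*45)/106 = -415*(360 - 180)/106 = -415/106*180 = -37350/53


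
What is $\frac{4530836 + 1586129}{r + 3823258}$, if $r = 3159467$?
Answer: $\frac{1223393}{1396545} \approx 0.87601$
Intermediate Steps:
$\frac{4530836 + 1586129}{r + 3823258} = \frac{4530836 + 1586129}{3159467 + 3823258} = \frac{6116965}{6982725} = 6116965 \cdot \frac{1}{6982725} = \frac{1223393}{1396545}$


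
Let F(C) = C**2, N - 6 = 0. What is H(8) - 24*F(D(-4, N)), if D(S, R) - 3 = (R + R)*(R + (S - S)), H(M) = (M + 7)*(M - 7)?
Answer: -134985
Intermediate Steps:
N = 6 (N = 6 + 0 = 6)
H(M) = (-7 + M)*(7 + M) (H(M) = (7 + M)*(-7 + M) = (-7 + M)*(7 + M))
D(S, R) = 3 + 2*R**2 (D(S, R) = 3 + (R + R)*(R + (S - S)) = 3 + (2*R)*(R + 0) = 3 + (2*R)*R = 3 + 2*R**2)
H(8) - 24*F(D(-4, N)) = (-49 + 8**2) - 24*(3 + 2*6**2)**2 = (-49 + 64) - 24*(3 + 2*36)**2 = 15 - 24*(3 + 72)**2 = 15 - 24*75**2 = 15 - 24*5625 = 15 - 135000 = -134985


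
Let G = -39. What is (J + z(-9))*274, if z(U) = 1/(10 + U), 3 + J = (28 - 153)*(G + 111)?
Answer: -2466548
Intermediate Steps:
J = -9003 (J = -3 + (28 - 153)*(-39 + 111) = -3 - 125*72 = -3 - 9000 = -9003)
(J + z(-9))*274 = (-9003 + 1/(10 - 9))*274 = (-9003 + 1/1)*274 = (-9003 + 1)*274 = -9002*274 = -2466548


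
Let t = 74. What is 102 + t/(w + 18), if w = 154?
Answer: 8809/86 ≈ 102.43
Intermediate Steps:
102 + t/(w + 18) = 102 + 74/(154 + 18) = 102 + 74/172 = 102 + (1/172)*74 = 102 + 37/86 = 8809/86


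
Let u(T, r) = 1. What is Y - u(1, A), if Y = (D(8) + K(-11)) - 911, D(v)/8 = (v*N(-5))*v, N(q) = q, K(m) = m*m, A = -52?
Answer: -3351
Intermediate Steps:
K(m) = m**2
D(v) = -40*v**2 (D(v) = 8*((v*(-5))*v) = 8*((-5*v)*v) = 8*(-5*v**2) = -40*v**2)
Y = -3350 (Y = (-40*8**2 + (-11)**2) - 911 = (-40*64 + 121) - 911 = (-2560 + 121) - 911 = -2439 - 911 = -3350)
Y - u(1, A) = -3350 - 1*1 = -3350 - 1 = -3351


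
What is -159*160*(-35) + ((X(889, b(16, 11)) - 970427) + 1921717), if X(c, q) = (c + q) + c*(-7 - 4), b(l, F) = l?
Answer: 1832816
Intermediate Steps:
X(c, q) = q - 10*c (X(c, q) = (c + q) + c*(-11) = (c + q) - 11*c = q - 10*c)
-159*160*(-35) + ((X(889, b(16, 11)) - 970427) + 1921717) = -159*160*(-35) + (((16 - 10*889) - 970427) + 1921717) = -25440*(-35) + (((16 - 8890) - 970427) + 1921717) = 890400 + ((-8874 - 970427) + 1921717) = 890400 + (-979301 + 1921717) = 890400 + 942416 = 1832816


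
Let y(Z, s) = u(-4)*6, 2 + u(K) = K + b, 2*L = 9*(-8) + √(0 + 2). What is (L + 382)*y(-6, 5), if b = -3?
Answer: -18684 - 27*√2 ≈ -18722.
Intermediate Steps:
L = -36 + √2/2 (L = (9*(-8) + √(0 + 2))/2 = (-72 + √2)/2 = -36 + √2/2 ≈ -35.293)
u(K) = -5 + K (u(K) = -2 + (K - 3) = -2 + (-3 + K) = -5 + K)
y(Z, s) = -54 (y(Z, s) = (-5 - 4)*6 = -9*6 = -54)
(L + 382)*y(-6, 5) = ((-36 + √2/2) + 382)*(-54) = (346 + √2/2)*(-54) = -18684 - 27*√2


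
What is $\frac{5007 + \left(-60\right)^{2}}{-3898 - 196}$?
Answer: $- \frac{8607}{4094} \approx -2.1023$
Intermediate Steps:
$\frac{5007 + \left(-60\right)^{2}}{-3898 - 196} = \frac{5007 + 3600}{-4094} = 8607 \left(- \frac{1}{4094}\right) = - \frac{8607}{4094}$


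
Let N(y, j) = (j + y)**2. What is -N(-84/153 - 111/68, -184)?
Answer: -1442556361/41616 ≈ -34664.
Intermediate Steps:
-N(-84/153 - 111/68, -184) = -(-184 + (-84/153 - 111/68))**2 = -(-184 + (-84*1/153 - 111*1/68))**2 = -(-184 + (-28/51 - 111/68))**2 = -(-184 - 445/204)**2 = -(-37981/204)**2 = -1*1442556361/41616 = -1442556361/41616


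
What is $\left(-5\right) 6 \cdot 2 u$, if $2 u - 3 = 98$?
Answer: $-3030$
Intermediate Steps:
$u = \frac{101}{2}$ ($u = \frac{3}{2} + \frac{1}{2} \cdot 98 = \frac{3}{2} + 49 = \frac{101}{2} \approx 50.5$)
$\left(-5\right) 6 \cdot 2 u = \left(-5\right) 6 \cdot 2 \cdot \frac{101}{2} = \left(-30\right) 2 \cdot \frac{101}{2} = \left(-60\right) \frac{101}{2} = -3030$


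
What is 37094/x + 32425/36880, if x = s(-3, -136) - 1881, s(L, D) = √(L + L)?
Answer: (-261407059*I + 6485*√6)/(7376*(√6 + 1881*I)) ≈ -18.841 - 0.02568*I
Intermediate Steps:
s(L, D) = √2*√L (s(L, D) = √(2*L) = √2*√L)
x = -1881 + I*√6 (x = √2*√(-3) - 1881 = √2*(I*√3) - 1881 = I*√6 - 1881 = -1881 + I*√6 ≈ -1881.0 + 2.4495*I)
37094/x + 32425/36880 = 37094/(-1881 + I*√6) + 32425/36880 = 37094/(-1881 + I*√6) + 32425*(1/36880) = 37094/(-1881 + I*√6) + 6485/7376 = 6485/7376 + 37094/(-1881 + I*√6)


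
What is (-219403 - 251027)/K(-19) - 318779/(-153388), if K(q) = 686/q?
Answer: 685613351177/52612084 ≈ 13031.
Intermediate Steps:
(-219403 - 251027)/K(-19) - 318779/(-153388) = (-219403 - 251027)/((686/(-19))) - 318779/(-153388) = -470430/(686*(-1/19)) - 318779*(-1/153388) = -470430/(-686/19) + 318779/153388 = -470430*(-19/686) + 318779/153388 = 4469085/343 + 318779/153388 = 685613351177/52612084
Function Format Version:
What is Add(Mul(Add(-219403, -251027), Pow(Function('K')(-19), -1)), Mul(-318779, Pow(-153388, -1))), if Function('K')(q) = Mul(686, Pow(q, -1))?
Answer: Rational(685613351177, 52612084) ≈ 13031.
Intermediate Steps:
Add(Mul(Add(-219403, -251027), Pow(Function('K')(-19), -1)), Mul(-318779, Pow(-153388, -1))) = Add(Mul(Add(-219403, -251027), Pow(Mul(686, Pow(-19, -1)), -1)), Mul(-318779, Pow(-153388, -1))) = Add(Mul(-470430, Pow(Mul(686, Rational(-1, 19)), -1)), Mul(-318779, Rational(-1, 153388))) = Add(Mul(-470430, Pow(Rational(-686, 19), -1)), Rational(318779, 153388)) = Add(Mul(-470430, Rational(-19, 686)), Rational(318779, 153388)) = Add(Rational(4469085, 343), Rational(318779, 153388)) = Rational(685613351177, 52612084)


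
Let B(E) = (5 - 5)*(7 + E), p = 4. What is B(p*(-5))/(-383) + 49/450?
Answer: 49/450 ≈ 0.10889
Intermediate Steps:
B(E) = 0 (B(E) = 0*(7 + E) = 0)
B(p*(-5))/(-383) + 49/450 = 0/(-383) + 49/450 = 0*(-1/383) + 49*(1/450) = 0 + 49/450 = 49/450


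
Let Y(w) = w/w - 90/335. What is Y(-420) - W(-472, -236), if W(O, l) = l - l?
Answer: 49/67 ≈ 0.73134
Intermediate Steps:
Y(w) = 49/67 (Y(w) = 1 - 90*1/335 = 1 - 18/67 = 49/67)
W(O, l) = 0
Y(-420) - W(-472, -236) = 49/67 - 1*0 = 49/67 + 0 = 49/67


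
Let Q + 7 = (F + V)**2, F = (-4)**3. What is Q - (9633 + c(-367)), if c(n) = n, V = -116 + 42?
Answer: 9771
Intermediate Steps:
V = -74
F = -64
Q = 19037 (Q = -7 + (-64 - 74)**2 = -7 + (-138)**2 = -7 + 19044 = 19037)
Q - (9633 + c(-367)) = 19037 - (9633 - 367) = 19037 - 1*9266 = 19037 - 9266 = 9771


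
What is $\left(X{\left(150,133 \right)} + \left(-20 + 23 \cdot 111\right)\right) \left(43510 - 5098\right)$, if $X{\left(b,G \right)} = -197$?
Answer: $89730432$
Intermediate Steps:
$\left(X{\left(150,133 \right)} + \left(-20 + 23 \cdot 111\right)\right) \left(43510 - 5098\right) = \left(-197 + \left(-20 + 23 \cdot 111\right)\right) \left(43510 - 5098\right) = \left(-197 + \left(-20 + 2553\right)\right) 38412 = \left(-197 + 2533\right) 38412 = 2336 \cdot 38412 = 89730432$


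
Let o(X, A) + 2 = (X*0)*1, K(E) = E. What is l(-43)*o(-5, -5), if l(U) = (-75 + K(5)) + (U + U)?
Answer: 312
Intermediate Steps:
l(U) = -70 + 2*U (l(U) = (-75 + 5) + (U + U) = -70 + 2*U)
o(X, A) = -2 (o(X, A) = -2 + (X*0)*1 = -2 + 0*1 = -2 + 0 = -2)
l(-43)*o(-5, -5) = (-70 + 2*(-43))*(-2) = (-70 - 86)*(-2) = -156*(-2) = 312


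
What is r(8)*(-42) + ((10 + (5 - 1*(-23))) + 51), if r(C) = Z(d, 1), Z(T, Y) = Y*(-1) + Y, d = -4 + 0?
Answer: 89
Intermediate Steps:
d = -4
Z(T, Y) = 0 (Z(T, Y) = -Y + Y = 0)
r(C) = 0
r(8)*(-42) + ((10 + (5 - 1*(-23))) + 51) = 0*(-42) + ((10 + (5 - 1*(-23))) + 51) = 0 + ((10 + (5 + 23)) + 51) = 0 + ((10 + 28) + 51) = 0 + (38 + 51) = 0 + 89 = 89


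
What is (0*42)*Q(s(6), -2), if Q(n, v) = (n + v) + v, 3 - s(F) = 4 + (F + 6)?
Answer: 0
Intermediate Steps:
s(F) = -7 - F (s(F) = 3 - (4 + (F + 6)) = 3 - (4 + (6 + F)) = 3 - (10 + F) = 3 + (-10 - F) = -7 - F)
Q(n, v) = n + 2*v
(0*42)*Q(s(6), -2) = (0*42)*((-7 - 1*6) + 2*(-2)) = 0*((-7 - 6) - 4) = 0*(-13 - 4) = 0*(-17) = 0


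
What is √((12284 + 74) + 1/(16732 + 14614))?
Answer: 3*√1349180144186/31346 ≈ 111.17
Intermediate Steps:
√((12284 + 74) + 1/(16732 + 14614)) = √(12358 + 1/31346) = √(387373869/31346) = 3*√1349180144186/31346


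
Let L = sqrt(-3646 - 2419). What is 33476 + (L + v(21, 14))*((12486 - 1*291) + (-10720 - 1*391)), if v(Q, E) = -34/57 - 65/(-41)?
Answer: 80738536/2337 + 1084*I*sqrt(6065) ≈ 34548.0 + 84420.0*I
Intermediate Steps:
v(Q, E) = 2311/2337 (v(Q, E) = -34*1/57 - 65*(-1/41) = -34/57 + 65/41 = 2311/2337)
L = I*sqrt(6065) (L = sqrt(-6065) = I*sqrt(6065) ≈ 77.878*I)
33476 + (L + v(21, 14))*((12486 - 1*291) + (-10720 - 1*391)) = 33476 + (I*sqrt(6065) + 2311/2337)*((12486 - 1*291) + (-10720 - 1*391)) = 33476 + (2311/2337 + I*sqrt(6065))*((12486 - 291) + (-10720 - 391)) = 33476 + (2311/2337 + I*sqrt(6065))*(12195 - 11111) = 33476 + (2311/2337 + I*sqrt(6065))*1084 = 33476 + (2505124/2337 + 1084*I*sqrt(6065)) = 80738536/2337 + 1084*I*sqrt(6065)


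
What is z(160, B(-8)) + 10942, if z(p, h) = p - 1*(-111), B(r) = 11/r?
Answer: 11213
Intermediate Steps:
z(p, h) = 111 + p (z(p, h) = p + 111 = 111 + p)
z(160, B(-8)) + 10942 = (111 + 160) + 10942 = 271 + 10942 = 11213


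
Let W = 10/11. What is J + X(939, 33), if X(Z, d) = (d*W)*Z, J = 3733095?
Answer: 3761265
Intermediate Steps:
W = 10/11 (W = 10*(1/11) = 10/11 ≈ 0.90909)
X(Z, d) = 10*Z*d/11 (X(Z, d) = (d*(10/11))*Z = (10*d/11)*Z = 10*Z*d/11)
J + X(939, 33) = 3733095 + (10/11)*939*33 = 3733095 + 28170 = 3761265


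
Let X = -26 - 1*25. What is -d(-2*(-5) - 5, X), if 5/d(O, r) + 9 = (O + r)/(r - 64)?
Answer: 25/43 ≈ 0.58140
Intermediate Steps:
X = -51 (X = -26 - 25 = -51)
d(O, r) = 5/(-9 + (O + r)/(-64 + r)) (d(O, r) = 5/(-9 + (O + r)/(r - 64)) = 5/(-9 + (O + r)/(-64 + r)))
-d(-2*(-5) - 5, X) = -5*(-64 - 51)/(576 + (-2*(-5) - 5) - 8*(-51)) = -5*(-115)/(576 + (10 - 5) + 408) = -5*(-115)/(576 + 5 + 408) = -5*(-115)/989 = -1*(-25/43) = 25/43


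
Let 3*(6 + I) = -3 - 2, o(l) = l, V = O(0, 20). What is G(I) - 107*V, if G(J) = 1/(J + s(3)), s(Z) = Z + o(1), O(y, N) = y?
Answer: -3/11 ≈ -0.27273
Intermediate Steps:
V = 0
s(Z) = 1 + Z (s(Z) = Z + 1 = 1 + Z)
I = -23/3 (I = -6 + (-3 - 2)/3 = -6 + (⅓)*(-5) = -6 - 5/3 = -23/3 ≈ -7.6667)
G(J) = 1/(4 + J) (G(J) = 1/(J + (1 + 3)) = 1/(J + 4) = 1/(4 + J))
G(I) - 107*V = 1/(4 - 23/3) - 107*0 = 1/(-11/3) + 0 = -3/11 + 0 = -3/11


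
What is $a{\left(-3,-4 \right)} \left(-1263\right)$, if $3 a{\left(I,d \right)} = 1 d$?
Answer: $1684$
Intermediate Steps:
$a{\left(I,d \right)} = \frac{d}{3}$ ($a{\left(I,d \right)} = \frac{1 d}{3} = \frac{d}{3}$)
$a{\left(-3,-4 \right)} \left(-1263\right) = \frac{1}{3} \left(-4\right) \left(-1263\right) = \left(- \frac{4}{3}\right) \left(-1263\right) = 1684$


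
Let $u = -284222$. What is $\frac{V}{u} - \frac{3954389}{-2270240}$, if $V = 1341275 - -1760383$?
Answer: $- \frac{2958791853781}{322626076640} \approx -9.171$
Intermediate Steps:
$V = 3101658$ ($V = 1341275 + 1760383 = 3101658$)
$\frac{V}{u} - \frac{3954389}{-2270240} = \frac{3101658}{-284222} - \frac{3954389}{-2270240} = 3101658 \left(- \frac{1}{284222}\right) - - \frac{3954389}{2270240} = - \frac{1550829}{142111} + \frac{3954389}{2270240} = - \frac{2958791853781}{322626076640}$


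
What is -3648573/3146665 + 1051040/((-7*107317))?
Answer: -6048148142087/2363834534635 ≈ -2.5586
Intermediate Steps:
-3648573/3146665 + 1051040/((-7*107317)) = -3648573*1/3146665 + 1051040/(-751219) = -3648573/3146665 + 1051040*(-1/751219) = -3648573/3146665 - 1051040/751219 = -6048148142087/2363834534635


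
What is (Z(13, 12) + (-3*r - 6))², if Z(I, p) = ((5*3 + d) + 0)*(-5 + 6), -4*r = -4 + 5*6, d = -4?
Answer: 2401/4 ≈ 600.25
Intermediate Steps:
r = -13/2 (r = -(-4 + 5*6)/4 = -(-4 + 30)/4 = -¼*26 = -13/2 ≈ -6.5000)
Z(I, p) = 11 (Z(I, p) = ((5*3 - 4) + 0)*(-5 + 6) = ((15 - 4) + 0)*1 = (11 + 0)*1 = 11*1 = 11)
(Z(13, 12) + (-3*r - 6))² = (11 + (-3*(-13/2) - 6))² = (11 + (39/2 - 6))² = (11 + 27/2)² = (49/2)² = 2401/4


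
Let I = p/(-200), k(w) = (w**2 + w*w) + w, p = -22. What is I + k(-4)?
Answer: 2811/100 ≈ 28.110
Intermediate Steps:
k(w) = w + 2*w**2 (k(w) = (w**2 + w**2) + w = 2*w**2 + w = w + 2*w**2)
I = 11/100 (I = -22/(-200) = -22*(-1/200) = 11/100 ≈ 0.11000)
I + k(-4) = 11/100 - 4*(1 + 2*(-4)) = 11/100 - 4*(1 - 8) = 11/100 - 4*(-7) = 11/100 + 28 = 2811/100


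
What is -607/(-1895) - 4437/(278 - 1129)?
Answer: 8924672/1612645 ≈ 5.5342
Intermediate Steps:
-607/(-1895) - 4437/(278 - 1129) = -607*(-1/1895) - 4437/(-851) = 607/1895 - 4437*(-1/851) = 607/1895 + 4437/851 = 8924672/1612645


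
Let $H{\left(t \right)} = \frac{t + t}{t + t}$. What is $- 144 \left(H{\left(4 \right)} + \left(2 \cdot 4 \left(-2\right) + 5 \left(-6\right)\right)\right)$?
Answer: $6480$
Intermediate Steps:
$H{\left(t \right)} = 1$ ($H{\left(t \right)} = \frac{2 t}{2 t} = 2 t \frac{1}{2 t} = 1$)
$- 144 \left(H{\left(4 \right)} + \left(2 \cdot 4 \left(-2\right) + 5 \left(-6\right)\right)\right) = - 144 \left(1 + \left(2 \cdot 4 \left(-2\right) + 5 \left(-6\right)\right)\right) = - 144 \left(1 + \left(8 \left(-2\right) - 30\right)\right) = - 144 \left(1 - 46\right) = \left(-144\right) \left(-45\right) = 6480$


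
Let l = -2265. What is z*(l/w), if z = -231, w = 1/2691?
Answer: 1407971565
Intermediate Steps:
w = 1/2691 ≈ 0.00037161
z*(l/w) = -(-523215)/1/2691 = -(-523215)*2691 = -231*(-6095115) = 1407971565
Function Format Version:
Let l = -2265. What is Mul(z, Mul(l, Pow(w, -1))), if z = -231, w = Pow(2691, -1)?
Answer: 1407971565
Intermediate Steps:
w = Rational(1, 2691) ≈ 0.00037161
Mul(z, Mul(l, Pow(w, -1))) = Mul(-231, Mul(-2265, Pow(Rational(1, 2691), -1))) = Mul(-231, Mul(-2265, 2691)) = Mul(-231, -6095115) = 1407971565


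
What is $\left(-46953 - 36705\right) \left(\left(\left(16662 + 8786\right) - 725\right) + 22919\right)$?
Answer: $-3985634436$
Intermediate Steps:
$\left(-46953 - 36705\right) \left(\left(\left(16662 + 8786\right) - 725\right) + 22919\right) = - 83658 \left(\left(25448 - 725\right) + 22919\right) = - 83658 \left(24723 + 22919\right) = \left(-83658\right) 47642 = -3985634436$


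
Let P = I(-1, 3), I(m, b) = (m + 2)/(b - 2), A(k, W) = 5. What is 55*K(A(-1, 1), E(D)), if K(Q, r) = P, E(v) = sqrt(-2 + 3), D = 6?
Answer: 55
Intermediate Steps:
E(v) = 1 (E(v) = sqrt(1) = 1)
I(m, b) = (2 + m)/(-2 + b)
P = 1 (P = (2 - 1)/(-2 + 3) = 1/1 = 1*1 = 1)
K(Q, r) = 1
55*K(A(-1, 1), E(D)) = 55*1 = 55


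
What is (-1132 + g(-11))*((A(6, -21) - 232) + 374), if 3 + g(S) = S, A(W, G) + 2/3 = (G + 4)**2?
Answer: -493162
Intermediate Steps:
A(W, G) = -2/3 + (4 + G)**2 (A(W, G) = -2/3 + (G + 4)**2 = -2/3 + (4 + G)**2)
g(S) = -3 + S
(-1132 + g(-11))*((A(6, -21) - 232) + 374) = (-1132 + (-3 - 11))*(((-2/3 + (4 - 21)**2) - 232) + 374) = (-1132 - 14)*(((-2/3 + (-17)**2) - 232) + 374) = -1146*(((-2/3 + 289) - 232) + 374) = -1146*((865/3 - 232) + 374) = -1146*(169/3 + 374) = -1146*1291/3 = -493162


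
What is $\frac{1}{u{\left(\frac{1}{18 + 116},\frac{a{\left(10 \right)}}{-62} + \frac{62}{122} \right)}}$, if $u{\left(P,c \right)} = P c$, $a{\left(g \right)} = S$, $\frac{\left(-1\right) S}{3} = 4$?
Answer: $\frac{253394}{1327} \approx 190.95$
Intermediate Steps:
$S = -12$ ($S = \left(-3\right) 4 = -12$)
$a{\left(g \right)} = -12$
$\frac{1}{u{\left(\frac{1}{18 + 116},\frac{a{\left(10 \right)}}{-62} + \frac{62}{122} \right)}} = \frac{1}{\frac{1}{18 + 116} \left(- \frac{12}{-62} + \frac{62}{122}\right)} = \frac{1}{\frac{1}{134} \left(\left(-12\right) \left(- \frac{1}{62}\right) + 62 \cdot \frac{1}{122}\right)} = \frac{1}{\frac{1}{134} \left(\frac{6}{31} + \frac{31}{61}\right)} = \frac{1}{\frac{1}{134} \cdot \frac{1327}{1891}} = \frac{1}{\frac{1327}{253394}} = \frac{253394}{1327}$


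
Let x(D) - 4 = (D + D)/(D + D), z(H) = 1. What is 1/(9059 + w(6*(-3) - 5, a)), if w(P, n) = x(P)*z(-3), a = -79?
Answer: 1/9064 ≈ 0.00011033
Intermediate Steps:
x(D) = 5 (x(D) = 4 + (D + D)/(D + D) = 4 + (2*D)/((2*D)) = 4 + (2*D)*(1/(2*D)) = 4 + 1 = 5)
w(P, n) = 5 (w(P, n) = 5*1 = 5)
1/(9059 + w(6*(-3) - 5, a)) = 1/(9059 + 5) = 1/9064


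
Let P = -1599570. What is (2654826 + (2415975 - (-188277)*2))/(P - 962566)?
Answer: -5447355/2562136 ≈ -2.1261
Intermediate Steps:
(2654826 + (2415975 - (-188277)*2))/(P - 962566) = (2654826 + (2415975 - (-188277)*2))/(-1599570 - 962566) = (2654826 + (2415975 - 1*(-376554)))/(-2562136) = (2654826 + (2415975 + 376554))*(-1/2562136) = (2654826 + 2792529)*(-1/2562136) = 5447355*(-1/2562136) = -5447355/2562136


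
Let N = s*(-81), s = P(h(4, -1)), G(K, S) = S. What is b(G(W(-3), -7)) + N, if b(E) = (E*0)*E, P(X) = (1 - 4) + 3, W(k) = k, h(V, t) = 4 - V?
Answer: 0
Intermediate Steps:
P(X) = 0 (P(X) = -3 + 3 = 0)
s = 0
b(E) = 0 (b(E) = 0*E = 0)
N = 0 (N = 0*(-81) = 0)
b(G(W(-3), -7)) + N = 0 + 0 = 0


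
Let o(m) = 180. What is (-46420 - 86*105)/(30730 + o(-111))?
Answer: -5545/3091 ≈ -1.7939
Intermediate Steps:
(-46420 - 86*105)/(30730 + o(-111)) = (-46420 - 86*105)/(30730 + 180) = (-46420 - 9030)/30910 = -55450*1/30910 = -5545/3091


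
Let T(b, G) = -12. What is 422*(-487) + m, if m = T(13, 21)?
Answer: -205526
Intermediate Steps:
m = -12
422*(-487) + m = 422*(-487) - 12 = -205514 - 12 = -205526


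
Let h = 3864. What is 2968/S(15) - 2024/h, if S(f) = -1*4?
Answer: -15593/21 ≈ -742.52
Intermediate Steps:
S(f) = -4
2968/S(15) - 2024/h = 2968/(-4) - 2024/3864 = 2968*(-¼) - 2024*1/3864 = -742 - 11/21 = -15593/21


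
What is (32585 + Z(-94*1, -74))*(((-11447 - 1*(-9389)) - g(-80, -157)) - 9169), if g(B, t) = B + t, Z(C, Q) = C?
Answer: -357076090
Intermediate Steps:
(32585 + Z(-94*1, -74))*(((-11447 - 1*(-9389)) - g(-80, -157)) - 9169) = (32585 - 94*1)*(((-11447 - 1*(-9389)) - (-80 - 157)) - 9169) = (32585 - 94)*(((-11447 + 9389) - 1*(-237)) - 9169) = 32491*((-2058 + 237) - 9169) = 32491*(-1821 - 9169) = 32491*(-10990) = -357076090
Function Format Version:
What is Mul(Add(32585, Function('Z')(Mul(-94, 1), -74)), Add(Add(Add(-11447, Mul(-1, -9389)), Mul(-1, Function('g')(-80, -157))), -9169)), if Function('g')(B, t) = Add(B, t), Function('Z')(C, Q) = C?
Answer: -357076090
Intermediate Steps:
Mul(Add(32585, Function('Z')(Mul(-94, 1), -74)), Add(Add(Add(-11447, Mul(-1, -9389)), Mul(-1, Function('g')(-80, -157))), -9169)) = Mul(Add(32585, Mul(-94, 1)), Add(Add(Add(-11447, Mul(-1, -9389)), Mul(-1, Add(-80, -157))), -9169)) = Mul(Add(32585, -94), Add(Add(Add(-11447, 9389), Mul(-1, -237)), -9169)) = Mul(32491, Add(Add(-2058, 237), -9169)) = Mul(32491, Add(-1821, -9169)) = Mul(32491, -10990) = -357076090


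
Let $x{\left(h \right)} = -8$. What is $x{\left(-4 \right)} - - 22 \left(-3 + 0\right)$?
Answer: $-74$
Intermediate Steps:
$x{\left(-4 \right)} - - 22 \left(-3 + 0\right) = -8 - - 22 \left(-3 + 0\right) = -8 - \left(-22\right) \left(-3\right) = -8 - 66 = -74$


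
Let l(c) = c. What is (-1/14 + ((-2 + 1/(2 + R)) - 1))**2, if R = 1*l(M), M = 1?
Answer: 13225/1764 ≈ 7.4972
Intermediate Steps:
R = 1 (R = 1*1 = 1)
(-1/14 + ((-2 + 1/(2 + R)) - 1))**2 = (-1/14 + ((-2 + 1/(2 + 1)) - 1))**2 = (-1*1/14 + ((-2 + 1/3) - 1))**2 = (-1/14 + ((-2 + 1/3) - 1))**2 = (-1/14 + (-5/3 - 1))**2 = (-1/14 - 8/3)**2 = (-115/42)**2 = 13225/1764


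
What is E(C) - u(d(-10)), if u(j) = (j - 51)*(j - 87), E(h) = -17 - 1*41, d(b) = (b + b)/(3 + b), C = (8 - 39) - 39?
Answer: -201335/49 ≈ -4108.9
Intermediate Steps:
C = -70 (C = -31 - 39 = -70)
d(b) = 2*b/(3 + b) (d(b) = (2*b)/(3 + b) = 2*b/(3 + b))
E(h) = -58 (E(h) = -17 - 41 = -58)
u(j) = (-87 + j)*(-51 + j) (u(j) = (-51 + j)*(-87 + j) = (-87 + j)*(-51 + j))
E(C) - u(d(-10)) = -58 - (4437 + (2*(-10)/(3 - 10))² - 276*(-10)/(3 - 10)) = -58 - (4437 + (2*(-10)/(-7))² - 276*(-10)/(-7)) = -58 - (4437 + (2*(-10)*(-⅐))² - 276*(-10)*(-1)/7) = -58 - (4437 + (20/7)² - 138*20/7) = -58 - (4437 + 400/49 - 2760/7) = -58 - 1*198493/49 = -58 - 198493/49 = -201335/49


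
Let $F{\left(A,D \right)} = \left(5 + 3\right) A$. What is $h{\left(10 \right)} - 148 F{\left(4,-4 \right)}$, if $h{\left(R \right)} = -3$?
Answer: $-4739$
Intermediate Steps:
$F{\left(A,D \right)} = 8 A$
$h{\left(10 \right)} - 148 F{\left(4,-4 \right)} = -3 - 148 \cdot 8 \cdot 4 = -3 - 4736 = -4739$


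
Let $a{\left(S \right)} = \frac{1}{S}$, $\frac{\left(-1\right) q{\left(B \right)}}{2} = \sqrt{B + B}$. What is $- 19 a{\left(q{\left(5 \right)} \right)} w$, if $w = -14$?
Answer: $- \frac{133 \sqrt{10}}{10} \approx -42.058$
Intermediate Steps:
$q{\left(B \right)} = - 2 \sqrt{2} \sqrt{B}$ ($q{\left(B \right)} = - 2 \sqrt{B + B} = - 2 \sqrt{2 B} = - 2 \sqrt{2} \sqrt{B}$)
$- 19 a{\left(q{\left(5 \right)} \right)} w = - \frac{19}{\left(-2\right) \sqrt{2} \sqrt{5}} \left(-14\right) = - \frac{19}{\left(-2\right) \sqrt{10}} \left(-14\right) = - 19 \left(- \frac{\sqrt{10}}{20}\right) \left(-14\right) = \frac{19 \sqrt{10}}{20} \left(-14\right) = - \frac{133 \sqrt{10}}{10}$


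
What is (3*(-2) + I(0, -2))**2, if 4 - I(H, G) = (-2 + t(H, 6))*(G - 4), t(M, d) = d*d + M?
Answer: 40804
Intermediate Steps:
t(M, d) = M + d**2 (t(M, d) = d**2 + M = M + d**2)
I(H, G) = 4 - (-4 + G)*(34 + H) (I(H, G) = 4 - (-2 + (H + 6**2))*(G - 4) = 4 - (-2 + (H + 36))*(-4 + G) = 4 - (-2 + (36 + H))*(-4 + G) = 4 - (34 + H)*(-4 + G) = 4 - (-4 + G)*(34 + H))
(3*(-2) + I(0, -2))**2 = (3*(-2) + (140 - 34*(-2) + 4*0 - 1*(-2)*0))**2 = (-6 + (140 + 68 + 0 + 0))**2 = (-6 + 208)**2 = 202**2 = 40804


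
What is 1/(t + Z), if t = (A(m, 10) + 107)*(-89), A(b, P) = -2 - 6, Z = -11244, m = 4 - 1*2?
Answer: -1/20055 ≈ -4.9863e-5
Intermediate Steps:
m = 2 (m = 4 - 2 = 2)
A(b, P) = -8
t = -8811 (t = (-8 + 107)*(-89) = 99*(-89) = -8811)
1/(t + Z) = 1/(-8811 - 11244) = 1/(-20055) = -1/20055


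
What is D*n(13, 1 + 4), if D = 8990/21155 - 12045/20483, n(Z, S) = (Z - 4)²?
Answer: -1144850841/86663573 ≈ -13.210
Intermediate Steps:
n(Z, S) = (-4 + Z)²
D = -14133961/86663573 (D = 8990*(1/21155) - 12045*1/20483 = 1798/4231 - 12045/20483 = -14133961/86663573 ≈ -0.16309)
D*n(13, 1 + 4) = -14133961*(-4 + 13)²/86663573 = -14133961/86663573*9² = -14133961/86663573*81 = -1144850841/86663573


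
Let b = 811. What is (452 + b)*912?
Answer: 1151856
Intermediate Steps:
(452 + b)*912 = (452 + 811)*912 = 1263*912 = 1151856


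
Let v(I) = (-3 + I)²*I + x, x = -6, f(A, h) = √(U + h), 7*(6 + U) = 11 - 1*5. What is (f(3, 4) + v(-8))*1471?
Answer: -1432754 + 2942*I*√14/7 ≈ -1.4328e+6 + 1572.6*I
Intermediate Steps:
U = -36/7 (U = -6 + (11 - 1*5)/7 = -6 + (11 - 5)/7 = -6 + (⅐)*6 = -6 + 6/7 = -36/7 ≈ -5.1429)
f(A, h) = √(-36/7 + h)
v(I) = -6 + I*(-3 + I)² (v(I) = (-3 + I)²*I - 6 = I*(-3 + I)² - 6 = -6 + I*(-3 + I)²)
(f(3, 4) + v(-8))*1471 = (√(-252 + 49*4)/7 + (-6 - 8*(-3 - 8)²))*1471 = (√(-252 + 196)/7 + (-6 - 8*(-11)²))*1471 = (√(-56)/7 + (-6 - 8*121))*1471 = ((2*I*√14)/7 + (-6 - 968))*1471 = (2*I*√14/7 - 974)*1471 = (-974 + 2*I*√14/7)*1471 = -1432754 + 2942*I*√14/7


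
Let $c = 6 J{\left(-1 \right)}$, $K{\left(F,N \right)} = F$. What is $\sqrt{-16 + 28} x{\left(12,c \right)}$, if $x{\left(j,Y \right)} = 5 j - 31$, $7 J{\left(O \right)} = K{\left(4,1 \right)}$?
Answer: $58 \sqrt{3} \approx 100.46$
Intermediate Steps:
$J{\left(O \right)} = \frac{4}{7}$ ($J{\left(O \right)} = \frac{1}{7} \cdot 4 = \frac{4}{7}$)
$c = \frac{24}{7}$ ($c = 6 \cdot \frac{4}{7} = \frac{24}{7} \approx 3.4286$)
$x{\left(j,Y \right)} = -31 + 5 j$
$\sqrt{-16 + 28} x{\left(12,c \right)} = \sqrt{-16 + 28} \left(-31 + 5 \cdot 12\right) = \sqrt{12} \left(-31 + 60\right) = 2 \sqrt{3} \cdot 29 = 58 \sqrt{3}$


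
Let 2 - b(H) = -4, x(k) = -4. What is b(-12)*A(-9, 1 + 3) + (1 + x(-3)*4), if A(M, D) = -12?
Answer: -87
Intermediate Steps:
b(H) = 6 (b(H) = 2 - 1*(-4) = 2 + 4 = 6)
b(-12)*A(-9, 1 + 3) + (1 + x(-3)*4) = 6*(-12) + (1 - 4*4) = -72 + (1 - 16) = -72 - 15 = -87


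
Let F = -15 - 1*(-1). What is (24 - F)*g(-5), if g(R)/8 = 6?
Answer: 1824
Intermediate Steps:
F = -14 (F = -15 + 1 = -14)
g(R) = 48 (g(R) = 8*6 = 48)
(24 - F)*g(-5) = (24 - 1*(-14))*48 = (24 + 14)*48 = 38*48 = 1824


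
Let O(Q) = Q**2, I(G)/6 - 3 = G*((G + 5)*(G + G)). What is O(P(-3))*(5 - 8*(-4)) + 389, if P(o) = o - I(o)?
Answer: 2078642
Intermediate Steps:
I(G) = 18 + 12*G**2*(5 + G) (I(G) = 18 + 6*(G*((G + 5)*(G + G))) = 18 + 6*(G*((5 + G)*(2*G))) = 18 + 6*(G*(2*G*(5 + G))) = 18 + 6*(2*G**2*(5 + G)) = 18 + 12*G**2*(5 + G))
P(o) = -18 + o - 60*o**2 - 12*o**3 (P(o) = o - (18 + 12*o**3 + 60*o**2) = o + (-18 - 60*o**2 - 12*o**3) = -18 + o - 60*o**2 - 12*o**3)
O(P(-3))*(5 - 8*(-4)) + 389 = (-18 - 3 - 60*(-3)**2 - 12*(-3)**3)**2*(5 - 8*(-4)) + 389 = (-18 - 3 - 60*9 - 12*(-27))**2*(5 + 32) + 389 = (-18 - 3 - 540 + 324)**2*37 + 389 = (-237)**2*37 + 389 = 56169*37 + 389 = 2078253 + 389 = 2078642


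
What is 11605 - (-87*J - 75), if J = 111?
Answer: 21337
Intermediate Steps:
11605 - (-87*J - 75) = 11605 - (-87*111 - 75) = 11605 - (-9657 - 75) = 11605 - 1*(-9732) = 11605 + 9732 = 21337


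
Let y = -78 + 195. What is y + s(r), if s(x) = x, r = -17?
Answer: 100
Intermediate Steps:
y = 117
y + s(r) = 117 - 17 = 100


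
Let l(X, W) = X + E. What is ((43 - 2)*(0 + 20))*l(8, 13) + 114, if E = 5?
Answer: 10774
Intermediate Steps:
l(X, W) = 5 + X (l(X, W) = X + 5 = 5 + X)
((43 - 2)*(0 + 20))*l(8, 13) + 114 = ((43 - 2)*(0 + 20))*(5 + 8) + 114 = (41*20)*13 + 114 = 820*13 + 114 = 10660 + 114 = 10774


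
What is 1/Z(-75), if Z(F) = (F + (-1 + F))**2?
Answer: 1/22801 ≈ 4.3858e-5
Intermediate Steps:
Z(F) = (-1 + 2*F)**2
1/Z(-75) = 1/((-1 + 2*(-75))**2) = 1/((-1 - 150)**2) = 1/((-151)**2) = 1/22801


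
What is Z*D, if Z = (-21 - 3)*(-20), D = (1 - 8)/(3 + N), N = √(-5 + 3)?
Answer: -10080/11 + 3360*I*√2/11 ≈ -916.36 + 431.98*I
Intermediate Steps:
N = I*√2 (N = √(-2) = I*√2 ≈ 1.4142*I)
D = -7/(3 + I*√2) (D = (1 - 8)/(3 + I*√2) = -7/(3 + I*√2) ≈ -1.9091 + 0.89995*I)
Z = 480 (Z = -24*(-20) = 480)
Z*D = 480*(-21/11 + 7*I*√2/11) = -10080/11 + 3360*I*√2/11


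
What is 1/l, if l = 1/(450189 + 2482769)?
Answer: 2932958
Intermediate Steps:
l = 1/2932958 ≈ 3.4095e-7
1/l = 1/(1/2932958) = 2932958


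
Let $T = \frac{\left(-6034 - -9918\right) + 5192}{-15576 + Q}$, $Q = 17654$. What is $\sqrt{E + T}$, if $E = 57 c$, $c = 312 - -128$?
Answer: $\frac{\sqrt{27079101662}}{1039} \approx 158.38$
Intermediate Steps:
$c = 440$ ($c = 312 + 128 = 440$)
$T = \frac{4538}{1039}$ ($T = \frac{\left(-6034 - -9918\right) + 5192}{-15576 + 17654} = \frac{\left(-6034 + 9918\right) + 5192}{2078} = \left(3884 + 5192\right) \frac{1}{2078} = 9076 \cdot \frac{1}{2078} = \frac{4538}{1039} \approx 4.3677$)
$E = 25080$ ($E = 57 \cdot 440 = 25080$)
$\sqrt{E + T} = \sqrt{25080 + \frac{4538}{1039}} = \sqrt{\frac{26062658}{1039}} = \frac{\sqrt{27079101662}}{1039}$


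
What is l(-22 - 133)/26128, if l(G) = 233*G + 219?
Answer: -4487/3266 ≈ -1.3739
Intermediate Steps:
l(G) = 219 + 233*G
l(-22 - 133)/26128 = (219 + 233*(-22 - 133))/26128 = (219 + 233*(-155))*(1/26128) = (219 - 36115)*(1/26128) = -35896*1/26128 = -4487/3266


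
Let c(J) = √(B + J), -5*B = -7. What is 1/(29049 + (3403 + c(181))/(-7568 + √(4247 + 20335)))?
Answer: 5*(7568 - √24582)/(1099197145 - 145245*√24582 - 4*√285) ≈ 3.4425e-5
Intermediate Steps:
B = 7/5 (B = -⅕*(-7) = 7/5 ≈ 1.4000)
c(J) = √(7/5 + J)
1/(29049 + (3403 + c(181))/(-7568 + √(4247 + 20335))) = 1/(29049 + (3403 + √(35 + 25*181)/5)/(-7568 + √(4247 + 20335))) = 1/(29049 + (3403 + √(35 + 4525)/5)/(-7568 + √24582)) = 1/(29049 + (3403 + √4560/5)/(-7568 + √24582)) = 1/(29049 + (3403 + (4*√285)/5)/(-7568 + √24582)) = 1/(29049 + (3403 + 4*√285/5)/(-7568 + √24582))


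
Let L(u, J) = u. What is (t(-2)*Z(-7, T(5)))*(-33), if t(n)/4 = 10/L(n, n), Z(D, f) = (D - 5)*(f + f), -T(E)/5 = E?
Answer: 396000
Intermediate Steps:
T(E) = -5*E
Z(D, f) = 2*f*(-5 + D) (Z(D, f) = (-5 + D)*(2*f) = 2*f*(-5 + D))
t(n) = 40/n (t(n) = 4*(10/n) = 40/n)
(t(-2)*Z(-7, T(5)))*(-33) = ((40/(-2))*(2*(-5*5)*(-5 - 7)))*(-33) = ((40*(-1/2))*(2*(-25)*(-12)))*(-33) = -20*600*(-33) = -12000*(-33) = 396000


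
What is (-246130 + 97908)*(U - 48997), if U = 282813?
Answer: -34656675152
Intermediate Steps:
(-246130 + 97908)*(U - 48997) = (-246130 + 97908)*(282813 - 48997) = -148222*233816 = -34656675152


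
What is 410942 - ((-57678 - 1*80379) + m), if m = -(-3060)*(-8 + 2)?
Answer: 567359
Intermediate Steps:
m = -18360 (m = -(-3060)*(-6) = -340*54 = -18360)
410942 - ((-57678 - 1*80379) + m) = 410942 - ((-57678 - 1*80379) - 18360) = 410942 - ((-57678 - 80379) - 18360) = 410942 - (-138057 - 18360) = 410942 - 1*(-156417) = 410942 + 156417 = 567359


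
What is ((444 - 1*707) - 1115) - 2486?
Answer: -3864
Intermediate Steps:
((444 - 1*707) - 1115) - 2486 = ((444 - 707) - 1115) - 2486 = (-263 - 1115) - 2486 = -1378 - 2486 = -3864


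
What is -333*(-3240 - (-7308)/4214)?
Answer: 324581094/301 ≈ 1.0783e+6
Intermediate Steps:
-333*(-3240 - (-7308)/4214) = -333*(-3240 - 1*(-522/301)) = -333*(-3240 + 522/301) = -333*(-974718/301) = 324581094/301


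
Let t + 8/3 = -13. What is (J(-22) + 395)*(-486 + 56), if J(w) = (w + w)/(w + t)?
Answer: -19249810/113 ≈ -1.7035e+5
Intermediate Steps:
t = -47/3 (t = -8/3 - 13 = -47/3 ≈ -15.667)
J(w) = 2*w/(-47/3 + w) (J(w) = (w + w)/(w - 47/3) = (2*w)/(-47/3 + w) = 2*w/(-47/3 + w))
(J(-22) + 395)*(-486 + 56) = (6*(-22)/(-47 + 3*(-22)) + 395)*(-486 + 56) = (6*(-22)/(-47 - 66) + 395)*(-430) = (6*(-22)/(-113) + 395)*(-430) = (6*(-22)*(-1/113) + 395)*(-430) = (132/113 + 395)*(-430) = (44767/113)*(-430) = -19249810/113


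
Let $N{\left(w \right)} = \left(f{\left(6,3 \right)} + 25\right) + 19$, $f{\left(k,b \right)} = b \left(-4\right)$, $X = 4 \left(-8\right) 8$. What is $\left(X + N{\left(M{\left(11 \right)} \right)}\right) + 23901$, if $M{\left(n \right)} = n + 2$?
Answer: $23677$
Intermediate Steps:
$M{\left(n \right)} = 2 + n$
$X = -256$ ($X = \left(-32\right) 8 = -256$)
$f{\left(k,b \right)} = - 4 b$
$N{\left(w \right)} = 32$ ($N{\left(w \right)} = \left(\left(-4\right) 3 + 25\right) + 19 = \left(-12 + 25\right) + 19 = 13 + 19 = 32$)
$\left(X + N{\left(M{\left(11 \right)} \right)}\right) + 23901 = \left(-256 + 32\right) + 23901 = -224 + 23901 = 23677$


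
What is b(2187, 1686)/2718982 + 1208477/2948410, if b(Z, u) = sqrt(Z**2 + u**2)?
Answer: 1208477/2948410 + 3*sqrt(847285)/2718982 ≈ 0.41089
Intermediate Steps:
b(2187, 1686)/2718982 + 1208477/2948410 = sqrt(2187**2 + 1686**2)/2718982 + 1208477/2948410 = sqrt(4782969 + 2842596)*(1/2718982) + 1208477*(1/2948410) = sqrt(7625565)*(1/2718982) + 1208477/2948410 = (3*sqrt(847285))*(1/2718982) + 1208477/2948410 = 3*sqrt(847285)/2718982 + 1208477/2948410 = 1208477/2948410 + 3*sqrt(847285)/2718982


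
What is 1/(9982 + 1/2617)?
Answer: 2617/26122895 ≈ 0.00010018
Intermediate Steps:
1/(9982 + 1/2617) = 1/(26122895/2617) = 2617/26122895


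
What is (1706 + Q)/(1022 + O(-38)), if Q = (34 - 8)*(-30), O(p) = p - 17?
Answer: 926/967 ≈ 0.95760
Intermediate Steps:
O(p) = -17 + p
Q = -780 (Q = 26*(-30) = -780)
(1706 + Q)/(1022 + O(-38)) = (1706 - 780)/(1022 + (-17 - 38)) = 926/(1022 - 55) = 926/967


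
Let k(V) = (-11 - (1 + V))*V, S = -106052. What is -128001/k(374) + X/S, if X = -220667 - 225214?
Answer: 4871495421/956880683 ≈ 5.0910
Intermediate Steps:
X = -445881
k(V) = V*(-12 - V) (k(V) = (-11 + (-1 - V))*V = (-12 - V)*V = V*(-12 - V))
-128001/k(374) + X/S = -128001*(-1/(374*(12 + 374))) - 445881/(-106052) = -128001/((-1*374*386)) - 445881*(-1/106052) = -128001/(-144364) + 445881/106052 = -128001*(-1/144364) + 445881/106052 = 128001/144364 + 445881/106052 = 4871495421/956880683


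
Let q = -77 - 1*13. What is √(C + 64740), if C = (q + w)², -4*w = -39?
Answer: √1138881/4 ≈ 266.80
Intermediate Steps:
q = -90 (q = -77 - 13 = -90)
w = 39/4 (w = -¼*(-39) = 39/4 ≈ 9.7500)
C = 103041/16 (C = (-90 + 39/4)² = (-321/4)² = 103041/16 ≈ 6440.1)
√(C + 64740) = √(103041/16 + 64740) = √(1138881/16) = √1138881/4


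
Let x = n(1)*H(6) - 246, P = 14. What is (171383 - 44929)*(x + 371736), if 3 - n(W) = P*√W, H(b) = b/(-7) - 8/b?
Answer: 986568311384/21 ≈ 4.6979e+10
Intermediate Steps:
H(b) = -8/b - b/7 (H(b) = b*(-⅐) - 8/b = -b/7 - 8/b = -8/b - b/7)
n(W) = 3 - 14*√W
x = -4660/21 (x = (3 - 14*√1)*(-8/6 - ⅐*6) - 246 = (3 - 14*1)*(-8*⅙ - 6/7) - 246 = (3 - 14)*(-4/3 - 6/7) - 246 = -11*(-46/21) - 246 = 506/21 - 246 = -4660/21 ≈ -221.90)
(171383 - 44929)*(x + 371736) = (171383 - 44929)*(-4660/21 + 371736) = 126454*(7801796/21) = 986568311384/21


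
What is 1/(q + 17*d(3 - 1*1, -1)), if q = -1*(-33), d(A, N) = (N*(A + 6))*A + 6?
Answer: -1/137 ≈ -0.0072993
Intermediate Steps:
d(A, N) = 6 + A*N*(6 + A) (d(A, N) = (N*(6 + A))*A + 6 = A*N*(6 + A) + 6 = 6 + A*N*(6 + A))
q = 33
1/(q + 17*d(3 - 1*1, -1)) = 1/(33 + 17*(6 - (3 - 1*1)**2 + 6*(3 - 1*1)*(-1))) = 1/(33 + 17*(6 - (3 - 1)**2 + 6*(3 - 1)*(-1))) = 1/(33 + 17*(6 - 1*2**2 + 6*2*(-1))) = 1/(33 + 17*(6 - 1*4 - 12)) = 1/(33 + 17*(6 - 4 - 12)) = 1/(33 + 17*(-10)) = 1/(33 - 170) = 1/(-137) = -1/137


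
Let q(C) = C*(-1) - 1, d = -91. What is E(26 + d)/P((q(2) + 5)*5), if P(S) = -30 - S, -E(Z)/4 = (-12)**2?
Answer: 72/5 ≈ 14.400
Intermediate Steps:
q(C) = -1 - C (q(C) = -C - 1 = -1 - C)
E(Z) = -576 (E(Z) = -4*(-12)**2 = -4*144 = -576)
E(26 + d)/P((q(2) + 5)*5) = -576/(-30 - ((-1 - 1*2) + 5)*5) = -576/(-30 - ((-1 - 2) + 5)*5) = -576/(-30 - (-3 + 5)*5) = -576/(-30 - 2*5) = -576/(-30 - 1*10) = -576/(-30 - 10) = -576/(-40) = -576*(-1/40) = 72/5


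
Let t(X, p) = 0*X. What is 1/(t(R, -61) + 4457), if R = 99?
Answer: 1/4457 ≈ 0.00022437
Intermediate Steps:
t(X, p) = 0
1/(t(R, -61) + 4457) = 1/(0 + 4457) = 1/4457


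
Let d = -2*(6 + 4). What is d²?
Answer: 400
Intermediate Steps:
d = -20 (d = -2*10 = -20)
d² = (-20)² = 400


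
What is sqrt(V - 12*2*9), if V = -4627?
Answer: I*sqrt(4843) ≈ 69.592*I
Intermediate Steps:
sqrt(V - 12*2*9) = sqrt(-4627 - 12*2*9) = sqrt(-4627 - 24*9) = sqrt(-4627 - 216) = sqrt(-4843) = I*sqrt(4843)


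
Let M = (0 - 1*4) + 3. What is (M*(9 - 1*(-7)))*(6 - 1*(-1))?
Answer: -112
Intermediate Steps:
M = -1 (M = (0 - 4) + 3 = -4 + 3 = -1)
(M*(9 - 1*(-7)))*(6 - 1*(-1)) = (-(9 - 1*(-7)))*(6 - 1*(-1)) = (-(9 + 7))*(6 + 1) = -1*16*7 = -16*7 = -112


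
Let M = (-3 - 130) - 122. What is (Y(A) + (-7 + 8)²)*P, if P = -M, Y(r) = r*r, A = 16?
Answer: 65535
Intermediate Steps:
Y(r) = r²
M = -255 (M = -133 - 122 = -255)
P = 255 (P = -1*(-255) = 255)
(Y(A) + (-7 + 8)²)*P = (16² + (-7 + 8)²)*255 = (256 + 1²)*255 = (256 + 1)*255 = 257*255 = 65535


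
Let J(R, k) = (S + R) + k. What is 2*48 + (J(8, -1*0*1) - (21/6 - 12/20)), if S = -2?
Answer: 991/10 ≈ 99.100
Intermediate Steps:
J(R, k) = -2 + R + k (J(R, k) = (-2 + R) + k = -2 + R + k)
2*48 + (J(8, -1*0*1) - (21/6 - 12/20)) = 2*48 + ((-2 + 8 - 1*0*1) - (21/6 - 12/20)) = 96 + ((-2 + 8 + 0*1) - (21*(⅙) - 12*1/20)) = 96 + ((-2 + 8 + 0) - (7/2 - ⅗)) = 96 + (6 - 1*29/10) = 96 + (6 - 29/10) = 96 + 31/10 = 991/10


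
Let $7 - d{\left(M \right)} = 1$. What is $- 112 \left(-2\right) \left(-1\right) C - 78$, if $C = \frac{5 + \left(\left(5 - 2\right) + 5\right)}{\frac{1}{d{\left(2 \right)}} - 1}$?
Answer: $\frac{17082}{5} \approx 3416.4$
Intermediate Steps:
$d{\left(M \right)} = 6$ ($d{\left(M \right)} = 7 - 1 = 6$)
$C = - \frac{78}{5}$ ($C = \frac{5 + \left(\left(5 - 2\right) + 5\right)}{\frac{1}{6} - 1} = \frac{5 + \left(3 + 5\right)}{\frac{1}{6} - 1} = \frac{5 + 8}{- \frac{5}{6}} = 13 \left(- \frac{6}{5}\right) = - \frac{78}{5} \approx -15.6$)
$- 112 \left(-2\right) \left(-1\right) C - 78 = - 112 \left(-2\right) \left(-1\right) \left(- \frac{78}{5}\right) - 78 = - 112 \cdot 2 \left(- \frac{78}{5}\right) - 78 = \left(-112\right) \left(- \frac{156}{5}\right) - 78 = \frac{17472}{5} - 78 = \frac{17082}{5}$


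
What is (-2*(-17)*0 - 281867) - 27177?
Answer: -309044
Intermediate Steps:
(-2*(-17)*0 - 281867) - 27177 = (34*0 - 281867) - 27177 = (0 - 281867) - 27177 = -281867 - 27177 = -309044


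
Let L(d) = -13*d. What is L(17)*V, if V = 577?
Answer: -127517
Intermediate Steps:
L(17)*V = -13*17*577 = -221*577 = -127517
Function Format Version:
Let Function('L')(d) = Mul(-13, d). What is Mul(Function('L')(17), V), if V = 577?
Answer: -127517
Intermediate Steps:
Mul(Function('L')(17), V) = Mul(Mul(-13, 17), 577) = Mul(-221, 577) = -127517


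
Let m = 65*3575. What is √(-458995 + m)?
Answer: 6*I*√6295 ≈ 476.05*I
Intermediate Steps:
m = 232375
√(-458995 + m) = √(-458995 + 232375) = √(-226620) = 6*I*√6295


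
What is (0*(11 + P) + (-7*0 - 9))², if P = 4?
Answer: 81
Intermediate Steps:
(0*(11 + P) + (-7*0 - 9))² = (0*(11 + 4) + (-7*0 - 9))² = (0*15 + (0 - 9))² = (0 - 9)² = (-9)² = 81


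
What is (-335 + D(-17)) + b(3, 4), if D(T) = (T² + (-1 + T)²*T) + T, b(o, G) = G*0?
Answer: -5571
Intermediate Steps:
b(o, G) = 0
D(T) = T + T² + T*(-1 + T)² (D(T) = (T² + T*(-1 + T)²) + T = T + T² + T*(-1 + T)²)
(-335 + D(-17)) + b(3, 4) = (-335 - 17*(2 + (-17)² - 1*(-17))) + 0 = (-335 - 17*(2 + 289 + 17)) + 0 = (-335 - 17*308) + 0 = (-335 - 5236) + 0 = -5571 + 0 = -5571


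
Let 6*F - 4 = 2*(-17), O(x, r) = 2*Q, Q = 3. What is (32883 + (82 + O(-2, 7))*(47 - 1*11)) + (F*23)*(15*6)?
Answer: 25701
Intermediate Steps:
O(x, r) = 6 (O(x, r) = 2*3 = 6)
F = -5 (F = ⅔ + (2*(-17))/6 = ⅔ + (⅙)*(-34) = ⅔ - 17/3 = -5)
(32883 + (82 + O(-2, 7))*(47 - 1*11)) + (F*23)*(15*6) = (32883 + (82 + 6)*(47 - 1*11)) + (-5*23)*(15*6) = (32883 + 88*(47 - 11)) - 115*90 = (32883 + 88*36) - 10350 = (32883 + 3168) - 10350 = 36051 - 10350 = 25701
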